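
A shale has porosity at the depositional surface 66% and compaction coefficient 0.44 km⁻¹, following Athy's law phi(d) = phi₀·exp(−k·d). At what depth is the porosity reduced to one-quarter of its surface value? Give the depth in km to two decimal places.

3.15 km

phi/phi₀ = 1/4 ⇒ exp(−k·d) = 1/4 ⇒ d = ln(4) / k
d = 1.3863 / 0.44 = 3.151 km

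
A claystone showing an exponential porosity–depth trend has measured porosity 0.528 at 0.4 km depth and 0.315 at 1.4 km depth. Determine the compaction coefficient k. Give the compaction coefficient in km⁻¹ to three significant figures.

Athy: phi(z) = phi₀ e^(−kz) ⇒ phi₁/phi₂ = e^{k(z₂−z₁)} ⇒ k = ln(phi₁/phi₂)/(z₂−z₁)
k = ln(0.528/0.315) / (1.4 − 0.4) = ln(1.676) / 1 = 0.5165 / 1 = 0.5165 km⁻¹

0.517 km⁻¹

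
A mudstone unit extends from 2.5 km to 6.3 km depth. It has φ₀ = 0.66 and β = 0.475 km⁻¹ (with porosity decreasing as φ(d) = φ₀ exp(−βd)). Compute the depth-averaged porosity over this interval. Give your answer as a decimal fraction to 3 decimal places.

0.093

⟨φ⟩ = (1/(d₂−d₁)) ∫ φ₀ e^(−βd) dd = φ₀·(e^(−β·d₁) − e^(−β·d₂)) / (β·(d₂−d₁))
e^(−0.475×2.5) = 0.3050; e^(−0.475×6.3) = 0.0502
⟨φ⟩ = 0.66 × (0.3050 − 0.0502) / (0.475 × 3.8) = 0.66 × 0.1412 = 0.0932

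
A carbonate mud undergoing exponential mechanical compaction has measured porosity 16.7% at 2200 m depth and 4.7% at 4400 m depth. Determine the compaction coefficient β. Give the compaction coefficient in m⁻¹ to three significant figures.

Working in km (1 km = 1000 m; β in km⁻¹ = β in m⁻¹ × 1000):
Athy: phi(d) = phi₀ e^(−βd) ⇒ phi₁/phi₂ = e^{β(d₂−d₁)} ⇒ β = ln(phi₁/phi₂)/(d₂−d₁)
β = ln(0.167/0.047) / (4.4 − 2.2) = ln(3.553) / 2.2 = 1.2678 / 2.2 = 0.5763 km⁻¹

0.000576 m⁻¹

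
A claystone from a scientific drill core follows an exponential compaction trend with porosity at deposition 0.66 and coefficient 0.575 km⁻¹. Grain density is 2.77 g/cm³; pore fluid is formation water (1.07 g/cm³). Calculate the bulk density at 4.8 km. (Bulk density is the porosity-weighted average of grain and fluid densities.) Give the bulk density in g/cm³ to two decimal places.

2.70 g/cm³

Porosity at depth: n = 0.66·exp(−0.575×4.8) = 0.66×0.0633 = 0.0418
Bulk density: ρ_b = (1−n)ρ_g + n·ρ_f = 0.9582×2.77 + 0.0418×1.07
       = 2.654 + 0.045 = 2.699 g/cm³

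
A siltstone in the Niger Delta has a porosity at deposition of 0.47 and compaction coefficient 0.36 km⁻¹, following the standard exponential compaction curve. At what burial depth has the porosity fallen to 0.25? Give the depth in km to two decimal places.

Invert Athy's law: Z = ln(phi₀/phi) / k
Z = ln(0.47/0.25) / 0.36 = ln(1.88) / 0.36 = 0.6313 / 0.36 = 1.754 km

1.75 km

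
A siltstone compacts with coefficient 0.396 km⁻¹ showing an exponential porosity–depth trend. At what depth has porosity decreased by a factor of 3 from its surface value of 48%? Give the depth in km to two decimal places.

2.77 km

n/n₀ = 1/3 ⇒ exp(−k·z) = 1/3 ⇒ z = ln(3) / k
z = 1.0986 / 0.396 = 2.774 km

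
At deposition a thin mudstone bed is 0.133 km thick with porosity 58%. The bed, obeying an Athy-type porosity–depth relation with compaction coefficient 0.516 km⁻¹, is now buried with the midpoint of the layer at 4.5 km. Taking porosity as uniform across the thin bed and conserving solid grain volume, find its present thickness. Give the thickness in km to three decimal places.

0.059 km

Porosity at 4.5 km: n = 0.58·exp(−0.516×4.5) = 0.0569
Solid-volume conservation: h(1−n) = h₀(1−n₀) ⇒ h = h₀·(1−n₀)/(1−n)
h = 0.133 × (1 − 0.58)/(1 − 0.0569) = 0.133 × 0.4453 = 0.0592 km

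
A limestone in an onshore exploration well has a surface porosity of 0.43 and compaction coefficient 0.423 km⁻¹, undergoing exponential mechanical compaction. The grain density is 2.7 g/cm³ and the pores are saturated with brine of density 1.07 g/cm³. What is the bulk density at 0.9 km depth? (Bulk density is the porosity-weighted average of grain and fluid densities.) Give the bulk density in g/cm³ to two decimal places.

Porosity at depth: φ = 0.43·exp(−0.423×0.9) = 0.43×0.6834 = 0.2939
Bulk density: ρ_b = (1−φ)ρ_g + φ·ρ_f = 0.7061×2.7 + 0.2939×1.07
       = 1.907 + 0.314 = 2.221 g/cm³

2.22 g/cm³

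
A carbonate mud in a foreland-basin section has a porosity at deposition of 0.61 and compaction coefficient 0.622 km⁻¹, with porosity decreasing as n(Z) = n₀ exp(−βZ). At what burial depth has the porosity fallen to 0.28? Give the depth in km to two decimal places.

Invert Athy's law: Z = ln(n₀/n) / β
Z = ln(0.61/0.28) / 0.622 = ln(2.179) / 0.622 = 0.7787 / 0.622 = 1.252 km

1.25 km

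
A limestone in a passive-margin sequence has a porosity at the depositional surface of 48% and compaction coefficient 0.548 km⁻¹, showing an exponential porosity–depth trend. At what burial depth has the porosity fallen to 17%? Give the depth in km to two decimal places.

Invert Athy's law: Z = ln(n₀/n) / c
Z = ln(0.48/0.17) / 0.548 = ln(2.824) / 0.548 = 1.0380 / 0.548 = 1.894 km

1.89 km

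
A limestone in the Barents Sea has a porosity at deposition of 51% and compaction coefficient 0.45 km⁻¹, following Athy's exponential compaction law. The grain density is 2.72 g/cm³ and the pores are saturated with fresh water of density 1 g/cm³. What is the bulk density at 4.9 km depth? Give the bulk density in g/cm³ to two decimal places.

2.62 g/cm³

Porosity at depth: n = 0.51·exp(−0.45×4.9) = 0.51×0.1103 = 0.0562
Bulk density: ρ_b = (1−n)ρ_g + n·ρ_f = 0.9438×2.72 + 0.0562×1
       = 2.567 + 0.056 = 2.623 g/cm³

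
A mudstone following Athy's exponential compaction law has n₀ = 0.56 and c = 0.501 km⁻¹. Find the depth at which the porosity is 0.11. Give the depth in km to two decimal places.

3.25 km

Invert Athy's law: d = ln(n₀/n) / c
d = ln(0.56/0.11) / 0.501 = ln(5.091) / 0.501 = 1.6275 / 0.501 = 3.248 km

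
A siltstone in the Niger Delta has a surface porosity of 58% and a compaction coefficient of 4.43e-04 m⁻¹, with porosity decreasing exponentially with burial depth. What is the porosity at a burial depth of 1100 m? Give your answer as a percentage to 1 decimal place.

Working in km (1 km = 1000 m; k in km⁻¹ = k in m⁻¹ × 1000):
φ = φ₀·exp(−k·d) = 0.58 × exp(−0.443 × 1.1) = 0.58 × exp(−0.4873)
  = 0.58 × 0.6143 = 0.3563

35.6%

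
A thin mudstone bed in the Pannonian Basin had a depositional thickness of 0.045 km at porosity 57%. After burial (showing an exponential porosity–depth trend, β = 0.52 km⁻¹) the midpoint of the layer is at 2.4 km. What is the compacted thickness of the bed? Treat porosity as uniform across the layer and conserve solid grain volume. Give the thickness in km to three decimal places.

0.023 km

Porosity at 2.4 km: phi = 0.57·exp(−0.52×2.4) = 0.1636
Solid-volume conservation: h(1−phi) = h₀(1−phi₀) ⇒ h = h₀·(1−phi₀)/(1−phi)
h = 0.045 × (1 − 0.57)/(1 − 0.1636) = 0.045 × 0.5141 = 0.0231 km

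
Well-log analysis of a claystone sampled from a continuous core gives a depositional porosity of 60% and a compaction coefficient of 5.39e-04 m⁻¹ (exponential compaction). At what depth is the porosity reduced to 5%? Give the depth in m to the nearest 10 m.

4610 m

Working in km (1 km = 1000 m; β in km⁻¹ = β in m⁻¹ × 1000):
Invert Athy's law: z = ln(φ₀/φ) / β
z = ln(0.6/0.05) / 0.539 = ln(12) / 0.539 = 2.4849 / 0.539 = 4.610 km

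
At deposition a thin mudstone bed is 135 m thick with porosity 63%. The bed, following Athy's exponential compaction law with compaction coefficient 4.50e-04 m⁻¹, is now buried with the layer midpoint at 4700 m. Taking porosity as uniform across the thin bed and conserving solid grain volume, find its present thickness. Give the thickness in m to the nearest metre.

Working in km (1 km = 1000 m; k in km⁻¹ = k in m⁻¹ × 1000):
Porosity at 4.7 km: phi = 0.63·exp(−0.45×4.7) = 0.0760
Solid-volume conservation: h(1−phi) = h₀(1−phi₀) ⇒ h = h₀·(1−phi₀)/(1−phi)
h = 0.135 × (1 − 0.63)/(1 − 0.0760) = 0.135 × 0.4004 = 0.0541 km

54 m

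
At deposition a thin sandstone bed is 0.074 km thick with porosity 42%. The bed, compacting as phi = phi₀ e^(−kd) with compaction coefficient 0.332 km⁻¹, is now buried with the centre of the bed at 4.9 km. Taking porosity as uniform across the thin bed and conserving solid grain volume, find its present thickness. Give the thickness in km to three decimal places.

Porosity at 4.9 km: phi = 0.42·exp(−0.332×4.9) = 0.0826
Solid-volume conservation: h(1−phi) = h₀(1−phi₀) ⇒ h = h₀·(1−phi₀)/(1−phi)
h = 0.074 × (1 − 0.42)/(1 − 0.0826) = 0.074 × 0.6322 = 0.0468 km

0.047 km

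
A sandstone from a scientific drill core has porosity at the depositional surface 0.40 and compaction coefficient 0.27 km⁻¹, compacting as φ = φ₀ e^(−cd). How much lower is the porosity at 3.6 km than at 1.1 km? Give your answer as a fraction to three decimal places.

φ(1.1) = 0.4·e^(−0.27×1.1) = 0.2972
φ(3.6) = 0.4·e^(−0.27×3.6) = 0.1513
Δφ = 0.2972 − 0.1513 = 0.1459

0.146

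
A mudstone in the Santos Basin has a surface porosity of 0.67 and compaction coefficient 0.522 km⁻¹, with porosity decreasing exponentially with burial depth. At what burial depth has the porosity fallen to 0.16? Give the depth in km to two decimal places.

Invert Athy's law: z = ln(n₀/n) / k
z = ln(0.67/0.16) / 0.522 = ln(4.188) / 0.522 = 1.4321 / 0.522 = 2.743 km

2.74 km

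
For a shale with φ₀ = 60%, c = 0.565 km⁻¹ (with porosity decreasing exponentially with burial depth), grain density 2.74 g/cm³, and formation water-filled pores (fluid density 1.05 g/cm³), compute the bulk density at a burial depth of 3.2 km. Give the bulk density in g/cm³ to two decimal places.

2.57 g/cm³

Porosity at depth: φ = 0.6·exp(−0.565×3.2) = 0.6×0.1640 = 0.0984
Bulk density: ρ_b = (1−φ)ρ_g + φ·ρ_f = 0.9016×2.74 + 0.0984×1.05
       = 2.470 + 0.103 = 2.574 g/cm³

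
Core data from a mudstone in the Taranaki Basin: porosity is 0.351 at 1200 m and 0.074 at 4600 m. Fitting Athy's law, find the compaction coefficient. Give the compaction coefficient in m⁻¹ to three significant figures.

Working in km (1 km = 1000 m; β in km⁻¹ = β in m⁻¹ × 1000):
Athy: φ(z) = φ₀ e^(−βz) ⇒ φ₁/φ₂ = e^{β(z₂−z₁)} ⇒ β = ln(φ₁/φ₂)/(z₂−z₁)
β = ln(0.351/0.074) / (4.6 − 1.2) = ln(4.743) / 3.4 = 1.5567 / 3.4 = 0.4579 km⁻¹

0.000458 m⁻¹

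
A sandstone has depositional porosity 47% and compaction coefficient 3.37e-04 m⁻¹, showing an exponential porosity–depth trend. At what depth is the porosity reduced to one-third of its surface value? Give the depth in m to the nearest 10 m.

3260 m

Working in km (1 km = 1000 m; c in km⁻¹ = c in m⁻¹ × 1000):
n/n₀ = 1/3 ⇒ exp(−c·Z) = 1/3 ⇒ Z = ln(3) / c
Z = 1.0986 / 0.337 = 3.260 km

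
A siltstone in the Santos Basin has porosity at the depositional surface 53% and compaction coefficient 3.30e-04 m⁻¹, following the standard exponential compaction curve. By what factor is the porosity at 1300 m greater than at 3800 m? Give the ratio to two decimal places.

2.28

Working in km (1 km = 1000 m; β in km⁻¹ = β in m⁻¹ × 1000):
φ(Z₁)/φ(Z₂) = e^(−β·Z₁)/e^(−β·Z₂) = e^{β(Z₂−Z₁)}
= exp(0.33 × 2.5) = exp(0.825) = 2.2819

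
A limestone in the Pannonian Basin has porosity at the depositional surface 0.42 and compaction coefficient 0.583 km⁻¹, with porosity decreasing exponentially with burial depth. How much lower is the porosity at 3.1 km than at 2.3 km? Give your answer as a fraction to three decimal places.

φ(2.3) = 0.42·e^(−0.583×2.3) = 0.1099
φ(3.1) = 0.42·e^(−0.583×3.1) = 0.0689
Δφ = 0.1099 − 0.0689 = 0.0410

0.041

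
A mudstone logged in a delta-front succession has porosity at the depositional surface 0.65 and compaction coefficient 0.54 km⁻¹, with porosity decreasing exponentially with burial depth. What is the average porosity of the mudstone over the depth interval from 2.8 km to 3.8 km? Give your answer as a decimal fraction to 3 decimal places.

⟨phi⟩ = (1/(Z₂−Z₁)) ∫ phi₀ e^(−βZ) dZ = phi₀·(e^(−β·Z₁) − e^(−β·Z₂)) / (β·(Z₂−Z₁))
e^(−0.54×2.8) = 0.2205; e^(−0.54×3.8) = 0.1285
⟨phi⟩ = 0.65 × (0.2205 − 0.1285) / (0.54 × 1) = 0.65 × 0.1704 = 0.1107

0.111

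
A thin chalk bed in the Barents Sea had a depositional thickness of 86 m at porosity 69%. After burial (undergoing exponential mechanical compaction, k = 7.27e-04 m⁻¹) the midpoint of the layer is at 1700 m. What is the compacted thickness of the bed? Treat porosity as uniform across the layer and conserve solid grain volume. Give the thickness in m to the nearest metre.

Working in km (1 km = 1000 m; k in km⁻¹ = k in m⁻¹ × 1000):
Porosity at 1.7 km: phi = 0.69·exp(−0.727×1.7) = 0.2005
Solid-volume conservation: h(1−phi) = h₀(1−phi₀) ⇒ h = h₀·(1−phi₀)/(1−phi)
h = 0.086 × (1 − 0.69)/(1 − 0.2005) = 0.086 × 0.3877 = 0.0333 km

33 m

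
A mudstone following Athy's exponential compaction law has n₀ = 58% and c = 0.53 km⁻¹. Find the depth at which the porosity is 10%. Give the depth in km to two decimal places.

3.32 km

Invert Athy's law: d = ln(n₀/n) / c
d = ln(0.58/0.1) / 0.53 = ln(5.8) / 0.53 = 1.7579 / 0.53 = 3.317 km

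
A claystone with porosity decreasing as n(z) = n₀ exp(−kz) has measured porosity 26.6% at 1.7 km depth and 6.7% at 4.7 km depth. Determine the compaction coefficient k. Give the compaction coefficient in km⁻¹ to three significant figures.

0.460 km⁻¹

Athy: n(z) = n₀ e^(−kz) ⇒ n₁/n₂ = e^{k(z₂−z₁)} ⇒ k = ln(n₁/n₂)/(z₂−z₁)
k = ln(0.266/0.067) / (4.7 − 1.7) = ln(3.97) / 3 = 1.3788 / 3 = 0.4596 km⁻¹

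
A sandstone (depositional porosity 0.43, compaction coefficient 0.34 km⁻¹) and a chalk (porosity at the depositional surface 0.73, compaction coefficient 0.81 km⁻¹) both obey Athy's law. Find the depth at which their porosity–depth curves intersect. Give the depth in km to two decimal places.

1.13 km

Set n₀ₐ e^(−cₐd) = n₀ᵦ e^(−cᵦd) ⇒ ln(n₀ₐ/n₀ᵦ) = (cₐ − cᵦ)·d
d = ln(0.43/0.73) / (0.34 − 0.81) = -0.5293 / -0.47 = 1.126 km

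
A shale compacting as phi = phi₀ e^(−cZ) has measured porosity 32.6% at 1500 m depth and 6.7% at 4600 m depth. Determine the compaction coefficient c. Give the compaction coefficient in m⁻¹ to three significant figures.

Working in km (1 km = 1000 m; c in km⁻¹ = c in m⁻¹ × 1000):
Athy: phi(Z) = phi₀ e^(−cZ) ⇒ phi₁/phi₂ = e^{c(Z₂−Z₁)} ⇒ c = ln(phi₁/phi₂)/(Z₂−Z₁)
c = ln(0.326/0.067) / (4.6 − 1.5) = ln(4.866) / 3.1 = 1.5822 / 3.1 = 0.5104 km⁻¹

0.000510 m⁻¹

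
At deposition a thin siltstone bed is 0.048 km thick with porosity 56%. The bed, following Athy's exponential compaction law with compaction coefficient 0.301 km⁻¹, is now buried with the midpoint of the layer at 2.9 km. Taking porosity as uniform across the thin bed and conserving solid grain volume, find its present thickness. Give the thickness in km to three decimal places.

Porosity at 2.9 km: φ = 0.56·exp(−0.301×2.9) = 0.2339
Solid-volume conservation: h(1−φ) = h₀(1−φ₀) ⇒ h = h₀·(1−φ₀)/(1−φ)
h = 0.048 × (1 − 0.56)/(1 − 0.2339) = 0.048 × 0.5744 = 0.0276 km

0.028 km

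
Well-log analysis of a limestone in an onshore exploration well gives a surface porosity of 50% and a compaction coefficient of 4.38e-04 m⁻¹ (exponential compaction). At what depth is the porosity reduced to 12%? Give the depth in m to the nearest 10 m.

Working in km (1 km = 1000 m; c in km⁻¹ = c in m⁻¹ × 1000):
Invert Athy's law: z = ln(phi₀/phi) / c
z = ln(0.5/0.12) / 0.438 = ln(4.167) / 0.438 = 1.4271 / 0.438 = 3.258 km

3260 m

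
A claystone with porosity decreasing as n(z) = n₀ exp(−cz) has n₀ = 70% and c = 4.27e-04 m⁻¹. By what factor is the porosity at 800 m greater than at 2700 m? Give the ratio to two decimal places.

2.25

Working in km (1 km = 1000 m; c in km⁻¹ = c in m⁻¹ × 1000):
n(z₁)/n(z₂) = e^(−c·z₁)/e^(−c·z₂) = e^{c(z₂−z₁)}
= exp(0.427 × 1.9) = exp(0.8113) = 2.2508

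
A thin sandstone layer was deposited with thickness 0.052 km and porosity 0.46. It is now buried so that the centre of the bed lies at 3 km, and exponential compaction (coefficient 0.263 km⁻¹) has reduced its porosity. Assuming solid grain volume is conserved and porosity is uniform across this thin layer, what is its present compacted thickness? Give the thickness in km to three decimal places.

Porosity at 3 km: phi = 0.46·exp(−0.263×3) = 0.2090
Solid-volume conservation: h(1−phi) = h₀(1−phi₀) ⇒ h = h₀·(1−phi₀)/(1−phi)
h = 0.052 × (1 − 0.46)/(1 − 0.2090) = 0.052 × 0.6827 = 0.0355 km

0.035 km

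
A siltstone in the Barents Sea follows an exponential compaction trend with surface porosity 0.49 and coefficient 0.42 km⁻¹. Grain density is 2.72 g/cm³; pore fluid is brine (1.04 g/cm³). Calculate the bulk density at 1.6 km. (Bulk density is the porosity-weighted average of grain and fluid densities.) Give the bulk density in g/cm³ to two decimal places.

Porosity at depth: phi = 0.49·exp(−0.42×1.6) = 0.49×0.5107 = 0.2502
Bulk density: ρ_b = (1−phi)ρ_g + phi·ρ_f = 0.7498×2.72 + 0.2502×1.04
       = 2.039 + 0.260 = 2.300 g/cm³

2.30 g/cm³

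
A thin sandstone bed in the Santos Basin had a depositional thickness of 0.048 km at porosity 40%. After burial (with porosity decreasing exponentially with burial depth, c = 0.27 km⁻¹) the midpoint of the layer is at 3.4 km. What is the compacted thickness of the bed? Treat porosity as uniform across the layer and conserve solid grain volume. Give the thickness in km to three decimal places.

0.034 km

Porosity at 3.4 km: n = 0.4·exp(−0.27×3.4) = 0.1597
Solid-volume conservation: h(1−n) = h₀(1−n₀) ⇒ h = h₀·(1−n₀)/(1−n)
h = 0.048 × (1 − 0.4)/(1 − 0.1597) = 0.048 × 0.7141 = 0.0343 km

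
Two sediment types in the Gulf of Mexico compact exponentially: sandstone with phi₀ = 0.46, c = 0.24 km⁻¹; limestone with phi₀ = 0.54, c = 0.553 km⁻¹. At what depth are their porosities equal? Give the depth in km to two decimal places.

0.51 km

Set phi₀ₐ e^(−cₐz) = phi₀ᵦ e^(−cᵦz) ⇒ ln(phi₀ₐ/phi₀ᵦ) = (cₐ − cᵦ)·z
z = ln(0.46/0.54) / (0.24 − 0.553) = -0.1603 / -0.313 = 0.512 km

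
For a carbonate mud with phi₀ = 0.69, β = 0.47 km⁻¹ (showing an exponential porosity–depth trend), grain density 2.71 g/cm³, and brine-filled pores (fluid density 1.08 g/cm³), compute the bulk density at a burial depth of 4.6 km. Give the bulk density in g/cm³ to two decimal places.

Porosity at depth: phi = 0.69·exp(−0.47×4.6) = 0.69×0.1151 = 0.0794
Bulk density: ρ_b = (1−phi)ρ_g + phi·ρ_f = 0.9206×2.71 + 0.0794×1.08
       = 2.495 + 0.086 = 2.581 g/cm³

2.58 g/cm³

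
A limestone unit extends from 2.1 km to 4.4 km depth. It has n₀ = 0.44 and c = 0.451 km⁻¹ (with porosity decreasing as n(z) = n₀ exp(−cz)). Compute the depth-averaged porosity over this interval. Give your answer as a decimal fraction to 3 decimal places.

0.106

⟨n⟩ = (1/(z₂−z₁)) ∫ n₀ e^(−cz) dz = n₀·(e^(−c·z₁) − e^(−c·z₂)) / (c·(z₂−z₁))
e^(−0.451×2.1) = 0.3879; e^(−0.451×4.4) = 0.1375
⟨n⟩ = 0.44 × (0.3879 − 0.1375) / (0.451 × 2.3) = 0.44 × 0.2414 = 0.1062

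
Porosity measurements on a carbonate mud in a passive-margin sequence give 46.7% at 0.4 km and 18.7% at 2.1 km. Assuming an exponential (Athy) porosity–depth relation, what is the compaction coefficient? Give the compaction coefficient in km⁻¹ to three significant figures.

Athy: φ(z) = φ₀ e^(−kz) ⇒ φ₁/φ₂ = e^{k(z₂−z₁)} ⇒ k = ln(φ₁/φ₂)/(z₂−z₁)
k = ln(0.467/0.187) / (2.1 − 0.4) = ln(2.497) / 1.7 = 0.9152 / 1.7 = 0.5384 km⁻¹

0.538 km⁻¹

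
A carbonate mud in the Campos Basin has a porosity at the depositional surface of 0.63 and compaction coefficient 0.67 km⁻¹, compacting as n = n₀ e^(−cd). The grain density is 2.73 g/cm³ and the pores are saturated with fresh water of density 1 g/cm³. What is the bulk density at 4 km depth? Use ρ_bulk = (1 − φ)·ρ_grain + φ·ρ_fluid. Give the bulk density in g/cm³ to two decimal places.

2.66 g/cm³

Porosity at depth: n = 0.63·exp(−0.67×4) = 0.63×0.0686 = 0.0432
Bulk density: ρ_b = (1−n)ρ_g + n·ρ_f = 0.9568×2.73 + 0.0432×1
       = 2.612 + 0.043 = 2.655 g/cm³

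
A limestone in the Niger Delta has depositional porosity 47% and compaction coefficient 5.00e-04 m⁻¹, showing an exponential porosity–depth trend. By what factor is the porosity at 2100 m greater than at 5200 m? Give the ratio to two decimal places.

Working in km (1 km = 1000 m; c in km⁻¹ = c in m⁻¹ × 1000):
n(Z₁)/n(Z₂) = e^(−c·Z₁)/e^(−c·Z₂) = e^{c(Z₂−Z₁)}
= exp(0.5 × 3.1) = exp(1.55) = 4.7115

4.71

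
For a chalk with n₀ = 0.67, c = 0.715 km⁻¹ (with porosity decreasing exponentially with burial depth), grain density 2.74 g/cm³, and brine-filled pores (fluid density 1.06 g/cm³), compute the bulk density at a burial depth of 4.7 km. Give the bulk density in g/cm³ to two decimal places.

2.70 g/cm³

Porosity at depth: n = 0.67·exp(−0.715×4.7) = 0.67×0.0347 = 0.0233
Bulk density: ρ_b = (1−n)ρ_g + n·ρ_f = 0.9767×2.74 + 0.0233×1.06
       = 2.676 + 0.025 = 2.701 g/cm³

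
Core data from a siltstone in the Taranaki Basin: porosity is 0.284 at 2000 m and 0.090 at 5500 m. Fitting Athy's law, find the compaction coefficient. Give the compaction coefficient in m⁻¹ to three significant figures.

0.000328 m⁻¹

Working in km (1 km = 1000 m; k in km⁻¹ = k in m⁻¹ × 1000):
Athy: n(Z) = n₀ e^(−kZ) ⇒ n₁/n₂ = e^{k(Z₂−Z₁)} ⇒ k = ln(n₁/n₂)/(Z₂−Z₁)
k = ln(0.284/0.09) / (5.5 − 2) = ln(3.156) / 3.5 = 1.1492 / 3.5 = 0.3283 km⁻¹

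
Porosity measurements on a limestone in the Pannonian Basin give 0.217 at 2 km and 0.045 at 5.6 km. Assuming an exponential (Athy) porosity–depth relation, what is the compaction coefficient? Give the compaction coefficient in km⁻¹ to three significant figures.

0.437 km⁻¹

Athy: phi(d) = phi₀ e^(−kd) ⇒ phi₁/phi₂ = e^{k(d₂−d₁)} ⇒ k = ln(phi₁/phi₂)/(d₂−d₁)
k = ln(0.217/0.045) / (5.6 − 2) = ln(4.822) / 3.6 = 1.5732 / 3.6 = 0.437 km⁻¹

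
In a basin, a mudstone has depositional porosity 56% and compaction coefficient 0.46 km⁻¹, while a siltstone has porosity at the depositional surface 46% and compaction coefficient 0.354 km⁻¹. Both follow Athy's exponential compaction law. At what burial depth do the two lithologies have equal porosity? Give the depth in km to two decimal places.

1.86 km

Set phi₀ₐ e^(−kₐZ) = phi₀ᵦ e^(−kᵦZ) ⇒ ln(phi₀ₐ/phi₀ᵦ) = (kₐ − kᵦ)·Z
Z = ln(0.56/0.46) / (0.46 − 0.354) = 0.1967 / 0.106 = 1.856 km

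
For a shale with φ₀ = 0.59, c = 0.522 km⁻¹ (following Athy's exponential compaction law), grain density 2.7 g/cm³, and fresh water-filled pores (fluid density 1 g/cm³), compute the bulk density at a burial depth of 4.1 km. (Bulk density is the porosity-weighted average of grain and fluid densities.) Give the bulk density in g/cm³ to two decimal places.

Porosity at depth: φ = 0.59·exp(−0.522×4.1) = 0.59×0.1176 = 0.0694
Bulk density: ρ_b = (1−φ)ρ_g + φ·ρ_f = 0.9306×2.7 + 0.0694×1
       = 2.513 + 0.069 = 2.582 g/cm³

2.58 g/cm³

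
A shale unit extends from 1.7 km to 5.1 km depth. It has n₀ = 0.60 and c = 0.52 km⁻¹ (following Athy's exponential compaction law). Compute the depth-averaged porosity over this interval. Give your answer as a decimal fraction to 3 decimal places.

⟨n⟩ = (1/(d₂−d₁)) ∫ n₀ e^(−cd) dd = n₀·(e^(−c·d₁) − e^(−c·d₂)) / (c·(d₂−d₁))
e^(−0.52×1.7) = 0.4131; e^(−0.52×5.1) = 0.0705
⟨n⟩ = 0.6 × (0.4131 − 0.0705) / (0.52 × 3.4) = 0.6 × 0.1938 = 0.1163

0.116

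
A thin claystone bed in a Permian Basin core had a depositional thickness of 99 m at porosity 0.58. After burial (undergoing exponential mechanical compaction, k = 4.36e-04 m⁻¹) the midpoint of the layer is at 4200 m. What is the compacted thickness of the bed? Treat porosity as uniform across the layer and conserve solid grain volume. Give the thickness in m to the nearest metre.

46 m

Working in km (1 km = 1000 m; k in km⁻¹ = k in m⁻¹ × 1000):
Porosity at 4.2 km: phi = 0.58·exp(−0.436×4.2) = 0.0929
Solid-volume conservation: h(1−phi) = h₀(1−phi₀) ⇒ h = h₀·(1−phi₀)/(1−phi)
h = 0.099 × (1 − 0.58)/(1 − 0.0929) = 0.099 × 0.4630 = 0.0458 km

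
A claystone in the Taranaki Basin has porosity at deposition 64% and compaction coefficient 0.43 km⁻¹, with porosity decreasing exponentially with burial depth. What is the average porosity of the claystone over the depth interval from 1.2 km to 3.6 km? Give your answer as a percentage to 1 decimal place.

⟨phi⟩ = (1/(z₂−z₁)) ∫ phi₀ e^(−kz) dz = phi₀·(e^(−k·z₁) − e^(−k·z₂)) / (k·(z₂−z₁))
e^(−0.43×1.2) = 0.5969; e^(−0.43×3.6) = 0.2127
⟨phi⟩ = 0.64 × (0.5969 − 0.2127) / (0.43 × 2.4) = 0.64 × 0.3723 = 0.2383

23.8%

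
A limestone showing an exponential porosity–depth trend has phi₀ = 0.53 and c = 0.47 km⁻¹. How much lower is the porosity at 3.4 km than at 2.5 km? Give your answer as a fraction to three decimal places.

phi(2.5) = 0.53·e^(−0.47×2.5) = 0.1637
phi(3.4) = 0.53·e^(−0.47×3.4) = 0.1072
Δphi = 0.1637 − 0.1072 = 0.0565

0.056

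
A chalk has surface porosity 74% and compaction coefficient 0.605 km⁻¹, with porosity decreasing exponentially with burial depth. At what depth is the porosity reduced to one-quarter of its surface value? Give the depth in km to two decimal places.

2.29 km

phi/phi₀ = 1/4 ⇒ exp(−k·z) = 1/4 ⇒ z = ln(4) / k
z = 1.3863 / 0.605 = 2.291 km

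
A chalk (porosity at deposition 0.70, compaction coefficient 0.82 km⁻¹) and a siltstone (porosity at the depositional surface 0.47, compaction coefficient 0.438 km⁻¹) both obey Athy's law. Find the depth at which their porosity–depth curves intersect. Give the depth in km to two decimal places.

Set φ₀ₐ e^(−kₐd) = φ₀ᵦ e^(−kᵦd) ⇒ ln(φ₀ₐ/φ₀ᵦ) = (kₐ − kᵦ)·d
d = ln(0.7/0.47) / (0.82 − 0.438) = 0.3983 / 0.382 = 1.043 km

1.04 km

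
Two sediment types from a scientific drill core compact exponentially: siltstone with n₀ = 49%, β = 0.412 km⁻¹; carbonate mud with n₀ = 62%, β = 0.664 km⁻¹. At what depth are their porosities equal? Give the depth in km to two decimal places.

0.93 km

Set n₀ₐ e^(−βₐd) = n₀ᵦ e^(−βᵦd) ⇒ ln(n₀ₐ/n₀ᵦ) = (βₐ − βᵦ)·d
d = ln(0.49/0.62) / (0.412 − 0.664) = -0.2353 / -0.252 = 0.934 km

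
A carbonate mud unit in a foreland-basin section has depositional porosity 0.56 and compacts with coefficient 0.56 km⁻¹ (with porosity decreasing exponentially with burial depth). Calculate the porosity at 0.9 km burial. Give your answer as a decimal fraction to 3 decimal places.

0.338

n = n₀·exp(−c·d) = 0.56 × exp(−0.56 × 0.9) = 0.56 × exp(−0.504)
  = 0.56 × 0.6041 = 0.3383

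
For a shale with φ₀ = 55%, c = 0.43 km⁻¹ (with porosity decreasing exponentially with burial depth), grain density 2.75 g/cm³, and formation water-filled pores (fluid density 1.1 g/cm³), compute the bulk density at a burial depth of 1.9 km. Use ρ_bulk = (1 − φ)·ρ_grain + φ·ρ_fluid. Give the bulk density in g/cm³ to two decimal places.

2.35 g/cm³

Porosity at depth: φ = 0.55·exp(−0.43×1.9) = 0.55×0.4418 = 0.2430
Bulk density: ρ_b = (1−φ)ρ_g + φ·ρ_f = 0.7570×2.75 + 0.2430×1.1
       = 2.082 + 0.267 = 2.349 g/cm³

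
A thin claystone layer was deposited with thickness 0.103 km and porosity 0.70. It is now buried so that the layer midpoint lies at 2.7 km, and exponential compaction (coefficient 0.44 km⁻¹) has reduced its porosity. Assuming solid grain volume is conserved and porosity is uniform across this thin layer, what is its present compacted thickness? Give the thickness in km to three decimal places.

0.039 km

Porosity at 2.7 km: φ = 0.7·exp(−0.44×2.7) = 0.2134
Solid-volume conservation: h(1−φ) = h₀(1−φ₀) ⇒ h = h₀·(1−φ₀)/(1−φ)
h = 0.103 × (1 − 0.7)/(1 − 0.2134) = 0.103 × 0.3814 = 0.0393 km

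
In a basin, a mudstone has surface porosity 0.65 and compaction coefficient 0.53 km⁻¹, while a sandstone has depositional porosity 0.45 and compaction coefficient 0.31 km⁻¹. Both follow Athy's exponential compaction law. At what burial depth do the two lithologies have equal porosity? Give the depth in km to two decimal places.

1.67 km

Set phi₀ₐ e^(−βₐz) = phi₀ᵦ e^(−βᵦz) ⇒ ln(phi₀ₐ/phi₀ᵦ) = (βₐ − βᵦ)·z
z = ln(0.65/0.45) / (0.53 − 0.31) = 0.3677 / 0.22 = 1.671 km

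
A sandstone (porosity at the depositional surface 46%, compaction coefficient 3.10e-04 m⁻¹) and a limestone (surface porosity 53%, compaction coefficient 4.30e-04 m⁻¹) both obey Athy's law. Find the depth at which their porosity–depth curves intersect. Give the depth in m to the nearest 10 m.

1180 m

Working in km (1 km = 1000 m; β in km⁻¹ = β in m⁻¹ × 1000):
Set n₀ₐ e^(−βₐz) = n₀ᵦ e^(−βᵦz) ⇒ ln(n₀ₐ/n₀ᵦ) = (βₐ − βᵦ)·z
z = ln(0.46/0.53) / (0.31 − 0.43) = -0.1417 / -0.12 = 1.180 km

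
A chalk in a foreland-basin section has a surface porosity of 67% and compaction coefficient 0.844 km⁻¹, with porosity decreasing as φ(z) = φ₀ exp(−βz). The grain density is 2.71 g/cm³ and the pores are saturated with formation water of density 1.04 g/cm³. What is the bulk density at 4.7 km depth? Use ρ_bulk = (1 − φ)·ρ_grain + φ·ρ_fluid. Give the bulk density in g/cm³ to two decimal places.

Porosity at depth: φ = 0.67·exp(−0.844×4.7) = 0.67×0.0189 = 0.0127
Bulk density: ρ_b = (1−φ)ρ_g + φ·ρ_f = 0.9873×2.71 + 0.0127×1.04
       = 2.676 + 0.013 = 2.689 g/cm³

2.69 g/cm³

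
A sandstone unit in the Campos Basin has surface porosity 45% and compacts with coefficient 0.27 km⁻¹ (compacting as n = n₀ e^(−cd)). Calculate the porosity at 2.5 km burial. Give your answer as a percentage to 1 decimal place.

n = n₀·exp(−c·d) = 0.45 × exp(−0.27 × 2.5) = 0.45 × exp(−0.675)
  = 0.45 × 0.5092 = 0.2291

22.9%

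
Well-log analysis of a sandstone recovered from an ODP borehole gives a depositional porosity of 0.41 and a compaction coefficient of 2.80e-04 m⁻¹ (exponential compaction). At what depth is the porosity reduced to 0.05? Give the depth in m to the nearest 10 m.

7510 m

Working in km (1 km = 1000 m; β in km⁻¹ = β in m⁻¹ × 1000):
Invert Athy's law: z = ln(n₀/n) / β
z = ln(0.41/0.05) / 0.28 = ln(8.2) / 0.28 = 2.1041 / 0.28 = 7.515 km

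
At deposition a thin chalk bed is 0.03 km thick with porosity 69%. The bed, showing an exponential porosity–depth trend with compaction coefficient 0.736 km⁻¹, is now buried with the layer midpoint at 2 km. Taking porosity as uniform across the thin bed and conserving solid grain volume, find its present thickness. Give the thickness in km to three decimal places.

Porosity at 2 km: phi = 0.69·exp(−0.736×2) = 0.1583
Solid-volume conservation: h(1−phi) = h₀(1−phi₀) ⇒ h = h₀·(1−phi₀)/(1−phi)
h = 0.03 × (1 − 0.69)/(1 − 0.1583) = 0.03 × 0.3683 = 0.0110 km

0.011 km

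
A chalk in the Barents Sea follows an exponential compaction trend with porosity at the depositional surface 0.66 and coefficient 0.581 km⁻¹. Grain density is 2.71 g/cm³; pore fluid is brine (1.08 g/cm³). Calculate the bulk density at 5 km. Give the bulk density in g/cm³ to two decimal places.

Porosity at depth: n = 0.66·exp(−0.581×5) = 0.66×0.0547 = 0.0361
Bulk density: ρ_b = (1−n)ρ_g + n·ρ_f = 0.9639×2.71 + 0.0361×1.08
       = 2.612 + 0.039 = 2.651 g/cm³

2.65 g/cm³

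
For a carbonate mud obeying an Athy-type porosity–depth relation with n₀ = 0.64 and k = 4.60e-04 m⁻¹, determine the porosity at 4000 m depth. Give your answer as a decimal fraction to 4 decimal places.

Working in km (1 km = 1000 m; k in km⁻¹ = k in m⁻¹ × 1000):
n = n₀·exp(−k·z) = 0.64 × exp(−0.46 × 4) = 0.64 × exp(−1.84)
  = 0.64 × 0.1588 = 0.1016

0.1016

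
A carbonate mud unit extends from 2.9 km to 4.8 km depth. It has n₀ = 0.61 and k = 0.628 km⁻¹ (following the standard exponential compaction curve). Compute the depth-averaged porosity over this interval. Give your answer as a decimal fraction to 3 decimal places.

0.058

⟨n⟩ = (1/(z₂−z₁)) ∫ n₀ e^(−kz) dz = n₀·(e^(−k·z₁) − e^(−k·z₂)) / (k·(z₂−z₁))
e^(−0.628×2.9) = 0.1618; e^(−0.628×4.8) = 0.0491
⟨n⟩ = 0.61 × (0.1618 − 0.0491) / (0.628 × 1.9) = 0.61 × 0.0945 = 0.0576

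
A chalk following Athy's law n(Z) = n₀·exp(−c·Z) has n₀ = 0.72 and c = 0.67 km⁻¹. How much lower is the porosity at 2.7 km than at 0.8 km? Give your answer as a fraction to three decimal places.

0.303

n(0.8) = 0.72·e^(−0.67×0.8) = 0.4213
n(2.7) = 0.72·e^(−0.67×2.7) = 0.1179
Δn = 0.4213 − 0.1179 = 0.3033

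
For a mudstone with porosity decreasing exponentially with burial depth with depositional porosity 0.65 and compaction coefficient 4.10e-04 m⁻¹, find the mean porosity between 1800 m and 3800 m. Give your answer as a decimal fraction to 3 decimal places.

0.212

Working in km (1 km = 1000 m; c in km⁻¹ = c in m⁻¹ × 1000):
⟨n⟩ = (1/(Z₂−Z₁)) ∫ n₀ e^(−cZ) dZ = n₀·(e^(−c·Z₁) − e^(−c·Z₂)) / (c·(Z₂−Z₁))
e^(−0.41×1.8) = 0.4781; e^(−0.41×3.8) = 0.2106
⟨n⟩ = 0.65 × (0.4781 − 0.2106) / (0.41 × 2) = 0.65 × 0.3262 = 0.2121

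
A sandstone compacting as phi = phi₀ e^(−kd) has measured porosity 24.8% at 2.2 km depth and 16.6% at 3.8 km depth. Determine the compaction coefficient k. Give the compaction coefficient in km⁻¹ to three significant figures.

0.251 km⁻¹

Athy: phi(d) = phi₀ e^(−kd) ⇒ phi₁/phi₂ = e^{k(d₂−d₁)} ⇒ k = ln(phi₁/phi₂)/(d₂−d₁)
k = ln(0.248/0.166) / (3.8 − 2.2) = ln(1.494) / 1.6 = 0.4014 / 1.6 = 0.2509 km⁻¹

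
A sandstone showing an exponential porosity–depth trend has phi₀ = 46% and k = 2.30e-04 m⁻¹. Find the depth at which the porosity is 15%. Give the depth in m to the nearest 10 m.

Working in km (1 km = 1000 m; k in km⁻¹ = k in m⁻¹ × 1000):
Invert Athy's law: z = ln(phi₀/phi) / k
z = ln(0.46/0.15) / 0.23 = ln(3.067) / 0.23 = 1.1206 / 0.23 = 4.872 km

4870 m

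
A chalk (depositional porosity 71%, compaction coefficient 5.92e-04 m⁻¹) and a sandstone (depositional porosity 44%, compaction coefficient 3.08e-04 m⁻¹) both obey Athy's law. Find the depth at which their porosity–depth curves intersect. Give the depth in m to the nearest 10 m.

1680 m

Working in km (1 km = 1000 m; β in km⁻¹ = β in m⁻¹ × 1000):
Set φ₀ₐ e^(−βₐz) = φ₀ᵦ e^(−βᵦz) ⇒ ln(φ₀ₐ/φ₀ᵦ) = (βₐ − βᵦ)·z
z = ln(0.71/0.44) / (0.592 − 0.308) = 0.4785 / 0.284 = 1.685 km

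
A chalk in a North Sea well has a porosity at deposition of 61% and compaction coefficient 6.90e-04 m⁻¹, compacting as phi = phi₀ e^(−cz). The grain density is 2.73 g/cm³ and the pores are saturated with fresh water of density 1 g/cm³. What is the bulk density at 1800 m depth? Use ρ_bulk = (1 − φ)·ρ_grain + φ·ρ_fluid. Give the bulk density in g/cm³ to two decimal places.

2.43 g/cm³

Working in km (1 km = 1000 m; c in km⁻¹ = c in m⁻¹ × 1000):
Porosity at depth: phi = 0.61·exp(−0.69×1.8) = 0.61×0.2888 = 0.1762
Bulk density: ρ_b = (1−phi)ρ_g + phi·ρ_f = 0.8238×2.73 + 0.1762×1
       = 2.249 + 0.176 = 2.425 g/cm³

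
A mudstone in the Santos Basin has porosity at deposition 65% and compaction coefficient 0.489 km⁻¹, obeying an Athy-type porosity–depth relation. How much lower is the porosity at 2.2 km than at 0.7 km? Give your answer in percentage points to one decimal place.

24.0 percentage points

phi(0.7) = 0.65·e^(−0.489×0.7) = 0.4616
phi(2.2) = 0.65·e^(−0.489×2.2) = 0.2217
Δphi = 0.4616 − 0.2217 = 0.2399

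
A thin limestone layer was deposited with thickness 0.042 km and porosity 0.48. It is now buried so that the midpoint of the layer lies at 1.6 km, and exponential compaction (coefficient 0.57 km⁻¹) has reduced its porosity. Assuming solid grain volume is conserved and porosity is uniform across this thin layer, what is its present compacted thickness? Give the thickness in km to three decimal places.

0.027 km

Porosity at 1.6 km: phi = 0.48·exp(−0.57×1.6) = 0.1928
Solid-volume conservation: h(1−phi) = h₀(1−phi₀) ⇒ h = h₀·(1−phi₀)/(1−phi)
h = 0.042 × (1 − 0.48)/(1 − 0.1928) = 0.042 × 0.6442 = 0.0271 km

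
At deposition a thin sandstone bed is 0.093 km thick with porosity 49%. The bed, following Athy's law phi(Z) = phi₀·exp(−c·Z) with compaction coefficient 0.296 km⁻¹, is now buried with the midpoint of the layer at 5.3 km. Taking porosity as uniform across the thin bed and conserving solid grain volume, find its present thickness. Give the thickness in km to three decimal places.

0.053 km

Porosity at 5.3 km: phi = 0.49·exp(−0.296×5.3) = 0.1021
Solid-volume conservation: h(1−phi) = h₀(1−phi₀) ⇒ h = h₀·(1−phi₀)/(1−phi)
h = 0.093 × (1 − 0.49)/(1 − 0.1021) = 0.093 × 0.5680 = 0.0528 km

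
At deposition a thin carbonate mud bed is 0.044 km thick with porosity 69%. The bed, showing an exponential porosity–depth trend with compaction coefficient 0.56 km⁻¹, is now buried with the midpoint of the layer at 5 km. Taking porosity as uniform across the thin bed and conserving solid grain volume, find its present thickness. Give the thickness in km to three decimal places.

0.014 km

Porosity at 5 km: phi = 0.69·exp(−0.56×5) = 0.0420
Solid-volume conservation: h(1−phi) = h₀(1−phi₀) ⇒ h = h₀·(1−phi₀)/(1−phi)
h = 0.044 × (1 − 0.69)/(1 − 0.0420) = 0.044 × 0.3236 = 0.0142 km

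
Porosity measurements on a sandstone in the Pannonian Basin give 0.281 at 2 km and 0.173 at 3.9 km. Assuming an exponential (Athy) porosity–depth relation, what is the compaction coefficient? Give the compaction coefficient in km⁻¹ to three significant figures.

0.255 km⁻¹

Athy: n(Z) = n₀ e^(−βZ) ⇒ n₁/n₂ = e^{β(Z₂−Z₁)} ⇒ β = ln(n₁/n₂)/(Z₂−Z₁)
β = ln(0.281/0.173) / (3.9 − 2) = ln(1.624) / 1.9 = 0.4851 / 1.9 = 0.2553 km⁻¹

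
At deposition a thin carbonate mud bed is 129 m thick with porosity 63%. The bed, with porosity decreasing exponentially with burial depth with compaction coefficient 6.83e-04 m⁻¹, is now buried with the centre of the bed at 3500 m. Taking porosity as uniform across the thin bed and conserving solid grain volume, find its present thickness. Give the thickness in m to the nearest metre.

Working in km (1 km = 1000 m; c in km⁻¹ = c in m⁻¹ × 1000):
Porosity at 3.5 km: n = 0.63·exp(−0.683×3.5) = 0.0577
Solid-volume conservation: h(1−n) = h₀(1−n₀) ⇒ h = h₀·(1−n₀)/(1−n)
h = 0.129 × (1 − 0.63)/(1 − 0.0577) = 0.129 × 0.3927 = 0.0507 km

51 m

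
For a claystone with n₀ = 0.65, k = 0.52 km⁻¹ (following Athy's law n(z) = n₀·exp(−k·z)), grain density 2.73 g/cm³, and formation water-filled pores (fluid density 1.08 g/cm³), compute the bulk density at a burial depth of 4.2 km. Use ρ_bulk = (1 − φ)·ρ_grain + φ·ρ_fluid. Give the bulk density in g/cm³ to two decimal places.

2.61 g/cm³

Porosity at depth: n = 0.65·exp(−0.52×4.2) = 0.65×0.1126 = 0.0732
Bulk density: ρ_b = (1−n)ρ_g + n·ρ_f = 0.9268×2.73 + 0.0732×1.08
       = 2.530 + 0.079 = 2.609 g/cm³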